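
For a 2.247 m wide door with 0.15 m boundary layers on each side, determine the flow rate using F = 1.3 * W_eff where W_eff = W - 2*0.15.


W_eff = 2.247 - 0.30 = 1.947 m
F = 1.3 * 1.947 = 2.5311 persons/s

2.5311 persons/s


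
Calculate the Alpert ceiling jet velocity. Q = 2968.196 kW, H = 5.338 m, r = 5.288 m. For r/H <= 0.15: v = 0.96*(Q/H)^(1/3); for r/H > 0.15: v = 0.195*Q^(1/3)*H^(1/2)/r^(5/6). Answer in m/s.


r/H = 5.288 / 5.338 = 0.99063
r/H > 0.15, so v = 0.195*Q^(1/3)*H^(1/2)/r^(5/6)
Q^(1/3) = 14.371
H^(1/2) = 2.3104
r^(5/6) = 4.0063
v = 0.195 * 14.371 * 2.3104 / 4.0063 = 1.6161 m/s

1.6161 m/s


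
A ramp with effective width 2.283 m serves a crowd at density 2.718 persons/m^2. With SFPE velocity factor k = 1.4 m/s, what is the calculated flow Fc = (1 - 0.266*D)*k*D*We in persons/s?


1 - 0.266*D = 1 - 0.266*2.718 = 0.27701
Fs = 0.27701 * 1.4 * 2.718 = 1.0541 persons/(s*m)
Fc = 1.0541 * 2.283 = 2.4065 persons/s

2.4065 persons/s


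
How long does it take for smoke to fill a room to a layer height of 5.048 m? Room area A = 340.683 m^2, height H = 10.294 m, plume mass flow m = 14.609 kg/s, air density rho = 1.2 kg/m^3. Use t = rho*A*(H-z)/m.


H - z = 5.246 m
t = 1.2 * 340.683 * 5.246 / 14.609 = 146.80 s

146.80 s


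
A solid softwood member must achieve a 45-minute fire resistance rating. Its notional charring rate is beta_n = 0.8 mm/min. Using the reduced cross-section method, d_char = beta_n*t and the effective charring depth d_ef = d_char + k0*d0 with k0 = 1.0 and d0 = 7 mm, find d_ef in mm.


d_char = 0.8 * 45 = 36 mm
d_ef = 36 + 1.0*7 = 43 mm

43 mm


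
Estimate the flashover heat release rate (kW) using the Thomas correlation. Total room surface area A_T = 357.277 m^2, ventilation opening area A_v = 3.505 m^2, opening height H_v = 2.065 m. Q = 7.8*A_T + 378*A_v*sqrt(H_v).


7.8*A_T = 2786.8
sqrt(H_v) = 1.4370
378*A_v*sqrt(H_v) = 1903.9
Q = 2786.8 + 1903.9 = 4690.6 kW

4690.6 kW


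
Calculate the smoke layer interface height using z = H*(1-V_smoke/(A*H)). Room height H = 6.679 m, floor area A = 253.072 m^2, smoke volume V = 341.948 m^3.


V/(A*H) = 0.20230
1 - 0.20230 = 0.79770
z = 6.679 * 0.79770 = 5.3278 m

5.3278 m


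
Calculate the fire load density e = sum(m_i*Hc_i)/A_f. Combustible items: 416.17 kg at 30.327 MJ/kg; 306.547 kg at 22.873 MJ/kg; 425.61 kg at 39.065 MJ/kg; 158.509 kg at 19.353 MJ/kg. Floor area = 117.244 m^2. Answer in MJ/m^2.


Total energy = 416.17*30.327 + 306.547*22.873 + 425.61*39.065 + 158.509*19.353
= 12621.19 + 7011.650 + 16626.45 + 3067.625
= 39326.92 MJ
e = 39326.92 / 117.244 = 335.43 MJ/m^2

335.43 MJ/m^2


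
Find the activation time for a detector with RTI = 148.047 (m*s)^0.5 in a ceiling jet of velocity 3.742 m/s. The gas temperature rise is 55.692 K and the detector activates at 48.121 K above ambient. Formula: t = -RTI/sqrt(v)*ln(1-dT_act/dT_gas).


dT_act/dT_gas = 0.86406
ln(1 - 0.86406) = -1.9955
t = -148.047 / sqrt(3.742) * -1.9955 = 152.72 s

152.72 s


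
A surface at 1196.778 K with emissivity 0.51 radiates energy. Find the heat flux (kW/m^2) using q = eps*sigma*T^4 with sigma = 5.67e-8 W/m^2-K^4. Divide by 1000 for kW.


T^4 = 2.0514e+12
q = 0.51 * 5.67e-8 * 2.0514e+12 / 1000 = 59.321 kW/m^2

59.321 kW/m^2


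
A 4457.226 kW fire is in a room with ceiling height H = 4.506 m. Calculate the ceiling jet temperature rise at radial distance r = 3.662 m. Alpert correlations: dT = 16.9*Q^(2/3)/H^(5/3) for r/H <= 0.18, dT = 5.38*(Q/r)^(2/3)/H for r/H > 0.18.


r/H = 3.662 / 4.506 = 0.81269
r/H > 0.18, so dT = 5.38*(Q/r)^(2/3)/H
Q/r = 1217.2
(Q/r)^(2/3) = 114.00
dT = 5.38 * 114.00 / 4.506 = 136.11 K

136.11 K


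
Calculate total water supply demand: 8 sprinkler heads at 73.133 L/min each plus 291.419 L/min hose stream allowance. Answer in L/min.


Sprinkler demand = 8 * 73.133 = 585.064 L/min
Total = 585.064 + 291.419 = 876.483 L/min

876.483 L/min


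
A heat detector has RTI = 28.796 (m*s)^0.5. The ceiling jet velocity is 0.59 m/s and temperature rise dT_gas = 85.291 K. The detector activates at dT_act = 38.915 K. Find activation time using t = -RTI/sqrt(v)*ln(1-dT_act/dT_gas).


dT_act/dT_gas = 0.45626
ln(1 - 0.45626) = -0.60929
t = -28.796 / sqrt(0.59) * -0.60929 = 22.842 s

22.842 s


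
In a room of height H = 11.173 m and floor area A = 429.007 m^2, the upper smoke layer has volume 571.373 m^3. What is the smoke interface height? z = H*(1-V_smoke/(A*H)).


V/(A*H) = 0.11920
1 - 0.11920 = 0.88080
z = 11.173 * 0.88080 = 9.8411 m

9.8411 m


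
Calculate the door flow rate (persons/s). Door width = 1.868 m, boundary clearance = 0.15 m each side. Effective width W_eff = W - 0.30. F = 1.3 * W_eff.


W_eff = 1.868 - 0.30 = 1.568 m
F = 1.3 * 1.568 = 2.0384 persons/s

2.0384 persons/s


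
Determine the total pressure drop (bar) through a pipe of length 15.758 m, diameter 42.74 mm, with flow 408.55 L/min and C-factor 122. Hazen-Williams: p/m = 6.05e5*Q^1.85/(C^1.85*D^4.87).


Q^1.85 = 67734
C^1.85 = 7240.5
D^4.87 = 8.7531e+07
p/m = 0.064659 bar/m
p_total = 0.064659 * 15.758 = 1.0189 bar

1.0189 bar


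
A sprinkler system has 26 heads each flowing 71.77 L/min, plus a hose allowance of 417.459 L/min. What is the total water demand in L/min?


Sprinkler demand = 26 * 71.77 = 1866.02 L/min
Total = 1866.02 + 417.459 = 2283.479 L/min

2283.479 L/min


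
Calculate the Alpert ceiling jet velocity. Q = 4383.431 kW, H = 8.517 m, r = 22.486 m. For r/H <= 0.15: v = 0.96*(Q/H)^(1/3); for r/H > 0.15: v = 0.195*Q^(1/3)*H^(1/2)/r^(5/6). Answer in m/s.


r/H = 22.486 / 8.517 = 2.6401
r/H > 0.15, so v = 0.195*Q^(1/3)*H^(1/2)/r^(5/6)
Q^(1/3) = 16.366
H^(1/2) = 2.9184
r^(5/6) = 13.384
v = 0.195 * 16.366 * 2.9184 / 13.384 = 0.69586 m/s

0.69586 m/s


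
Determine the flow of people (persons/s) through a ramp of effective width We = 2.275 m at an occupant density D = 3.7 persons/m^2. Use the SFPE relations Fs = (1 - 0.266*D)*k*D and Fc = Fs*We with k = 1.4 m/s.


1 - 0.266*D = 1 - 0.266*3.7 = 0.015800
Fs = 0.015800 * 1.4 * 3.7 = 0.081844 persons/(s*m)
Fc = 0.081844 * 2.275 = 0.18620 persons/s

0.18620 persons/s


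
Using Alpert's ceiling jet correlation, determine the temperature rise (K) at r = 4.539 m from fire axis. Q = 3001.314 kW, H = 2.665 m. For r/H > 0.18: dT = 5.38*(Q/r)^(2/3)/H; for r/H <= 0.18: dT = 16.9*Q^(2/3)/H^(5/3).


r/H = 4.539 / 2.665 = 1.7032
r/H > 0.18, so dT = 5.38*(Q/r)^(2/3)/H
Q/r = 661.23
(Q/r)^(2/3) = 75.899
dT = 5.38 * 75.899 / 2.665 = 153.22 K

153.22 K


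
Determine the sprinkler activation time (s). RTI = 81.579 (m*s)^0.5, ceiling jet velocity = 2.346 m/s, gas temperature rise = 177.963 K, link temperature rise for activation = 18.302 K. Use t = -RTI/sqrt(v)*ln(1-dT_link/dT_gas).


dT_link/dT_gas = 0.10284
ln(1 - 0.10284) = -0.10852
t = -81.579 / sqrt(2.346) * -0.10852 = 5.7801 s

5.7801 s


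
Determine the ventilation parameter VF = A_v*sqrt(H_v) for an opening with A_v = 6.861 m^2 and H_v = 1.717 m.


sqrt(H_v) = 1.3103
VF = 6.861 * 1.3103 = 8.9903 m^(5/2)

8.9903 m^(5/2)


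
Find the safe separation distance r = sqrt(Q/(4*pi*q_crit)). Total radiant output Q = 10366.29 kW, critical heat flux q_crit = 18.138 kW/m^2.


4*pi*q_crit = 227.93
Q/(4*pi*q_crit) = 45.480
r = sqrt(45.480) = 6.7439 m

6.7439 m


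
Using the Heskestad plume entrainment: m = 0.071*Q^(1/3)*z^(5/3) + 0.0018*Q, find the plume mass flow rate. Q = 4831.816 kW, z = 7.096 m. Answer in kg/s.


Q^(1/3) = 16.906
z^(5/3) = 26.203
First term = 0.071 * 16.906 * 26.203 = 31.452
Second term = 0.0018 * 4831.816 = 8.6973
m = 40.149 kg/s

40.149 kg/s


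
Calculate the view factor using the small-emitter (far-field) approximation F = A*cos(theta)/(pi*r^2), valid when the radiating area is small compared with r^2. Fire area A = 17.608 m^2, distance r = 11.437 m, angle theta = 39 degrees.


cos(39 deg) = 0.77715
pi*r^2 = 410.94
F = 17.608 * 0.77715 / 410.94 = 0.033300

0.033300


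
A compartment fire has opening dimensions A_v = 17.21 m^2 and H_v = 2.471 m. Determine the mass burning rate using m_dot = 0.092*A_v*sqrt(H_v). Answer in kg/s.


sqrt(H_v) = 1.5719
m_dot = 0.092 * 17.21 * 1.5719 = 2.4889 kg/s

2.4889 kg/s


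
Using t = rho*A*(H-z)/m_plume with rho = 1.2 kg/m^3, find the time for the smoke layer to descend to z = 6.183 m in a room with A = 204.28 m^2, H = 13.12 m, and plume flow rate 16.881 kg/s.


H - z = 6.937 m
t = 1.2 * 204.28 * 6.937 / 16.881 = 100.74 s

100.74 s


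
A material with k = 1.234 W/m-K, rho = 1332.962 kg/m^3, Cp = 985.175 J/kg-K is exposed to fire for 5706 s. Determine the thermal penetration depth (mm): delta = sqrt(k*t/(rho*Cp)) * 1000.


alpha = 1.234 / (1332.962 * 985.175) = 9.3969e-07 m^2/s
alpha * t = 0.0053619
delta = sqrt(0.0053619) * 1000 = 73.225 mm

73.225 mm


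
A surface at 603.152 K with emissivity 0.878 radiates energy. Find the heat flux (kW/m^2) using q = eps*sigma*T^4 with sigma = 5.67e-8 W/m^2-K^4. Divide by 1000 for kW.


T^4 = 1.3234e+11
q = 0.878 * 5.67e-8 * 1.3234e+11 / 1000 = 6.5885 kW/m^2

6.5885 kW/m^2


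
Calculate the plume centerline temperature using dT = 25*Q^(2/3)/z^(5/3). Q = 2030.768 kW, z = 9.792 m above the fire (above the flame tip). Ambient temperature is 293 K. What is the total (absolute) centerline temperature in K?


Q^(2/3) = 160.36
z^(5/3) = 44.818
dT = 25 * 160.36 / 44.818 = 89.453 K
T = 293 + 89.453 = 382.45 K

382.45 K


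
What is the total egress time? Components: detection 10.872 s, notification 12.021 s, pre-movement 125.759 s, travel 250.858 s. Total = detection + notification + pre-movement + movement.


Total = 10.872 + 12.021 + 125.759 + 250.858 = 399.51 s

399.51 s


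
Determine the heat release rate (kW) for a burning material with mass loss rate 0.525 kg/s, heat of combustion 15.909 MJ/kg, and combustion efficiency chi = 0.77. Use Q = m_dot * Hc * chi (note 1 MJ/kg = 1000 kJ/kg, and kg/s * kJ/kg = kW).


Hc = 15.909 MJ/kg = 15.909 * 1000 kJ/kg = 15909 kJ/kg
Q = 0.525 kg/s * 15909 kJ/kg * 0.77 = 6431.2 kW

6431.2 kW


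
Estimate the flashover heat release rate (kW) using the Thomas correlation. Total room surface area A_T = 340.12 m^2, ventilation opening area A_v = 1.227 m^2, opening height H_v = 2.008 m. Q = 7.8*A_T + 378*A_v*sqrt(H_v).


7.8*A_T = 2652.936
sqrt(H_v) = 1.4170
378*A_v*sqrt(H_v) = 657.23
Q = 2652.936 + 657.23 = 3310.2 kW

3310.2 kW


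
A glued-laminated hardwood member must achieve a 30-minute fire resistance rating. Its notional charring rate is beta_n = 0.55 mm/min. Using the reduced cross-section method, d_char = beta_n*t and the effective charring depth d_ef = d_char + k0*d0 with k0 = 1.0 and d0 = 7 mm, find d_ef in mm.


d_char = 0.55 * 30 = 16.5 mm
d_ef = 16.5 + 1.0*7 = 23.5 mm

23.5 mm


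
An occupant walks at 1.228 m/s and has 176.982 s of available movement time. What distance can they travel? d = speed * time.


d = 1.228 * 176.982 = 217.33 m

217.33 m


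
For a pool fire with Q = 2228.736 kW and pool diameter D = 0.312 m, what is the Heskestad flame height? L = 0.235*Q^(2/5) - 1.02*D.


Q^(2/5) = 21.839
0.235 * Q^(2/5) = 5.1321
1.02 * D = 0.31824
L = 4.8138 m

4.8138 m


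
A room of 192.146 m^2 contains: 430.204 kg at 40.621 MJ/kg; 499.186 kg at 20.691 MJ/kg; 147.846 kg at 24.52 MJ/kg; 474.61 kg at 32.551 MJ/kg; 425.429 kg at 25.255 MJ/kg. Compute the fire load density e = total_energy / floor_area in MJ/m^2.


Total energy = 430.204*40.621 + 499.186*20.691 + 147.846*24.52 + 474.61*32.551 + 425.429*25.255
= 17475.32 + 10328.66 + 3625.184 + 15449.03 + 10744.21
= 57622.40 MJ
e = 57622.40 / 192.146 = 299.89 MJ/m^2

299.89 MJ/m^2


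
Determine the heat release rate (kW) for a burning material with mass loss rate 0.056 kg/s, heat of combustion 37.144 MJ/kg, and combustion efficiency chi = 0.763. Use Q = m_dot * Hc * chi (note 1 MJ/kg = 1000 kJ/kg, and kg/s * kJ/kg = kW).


Hc = 37.144 MJ/kg = 37.144 * 1000 kJ/kg = 37144 kJ/kg
Q = 0.056 kg/s * 37144 kJ/kg * 0.763 = 1587.1 kW

1587.1 kW


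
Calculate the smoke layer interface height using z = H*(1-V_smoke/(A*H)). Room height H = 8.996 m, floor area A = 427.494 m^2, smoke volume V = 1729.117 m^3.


V/(A*H) = 0.44962
1 - 0.44962 = 0.55038
z = 8.996 * 0.55038 = 4.9512 m

4.9512 m


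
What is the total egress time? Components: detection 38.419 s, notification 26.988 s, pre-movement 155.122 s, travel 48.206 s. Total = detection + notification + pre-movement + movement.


Total = 38.419 + 26.988 + 155.122 + 48.206 = 268.735 s

268.735 s


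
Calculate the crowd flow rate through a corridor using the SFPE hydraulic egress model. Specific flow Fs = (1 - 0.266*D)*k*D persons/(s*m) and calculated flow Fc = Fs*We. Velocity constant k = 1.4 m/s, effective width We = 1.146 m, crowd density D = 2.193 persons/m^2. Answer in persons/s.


1 - 0.266*D = 1 - 0.266*2.193 = 0.41666
Fs = 0.41666 * 1.4 * 2.193 = 1.2792 persons/(s*m)
Fc = 1.2792 * 1.146 = 1.4660 persons/s

1.4660 persons/s


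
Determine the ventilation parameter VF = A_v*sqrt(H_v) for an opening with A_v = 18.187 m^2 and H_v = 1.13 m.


sqrt(H_v) = 1.0630
VF = 18.187 * 1.0630 = 19.333 m^(5/2)

19.333 m^(5/2)


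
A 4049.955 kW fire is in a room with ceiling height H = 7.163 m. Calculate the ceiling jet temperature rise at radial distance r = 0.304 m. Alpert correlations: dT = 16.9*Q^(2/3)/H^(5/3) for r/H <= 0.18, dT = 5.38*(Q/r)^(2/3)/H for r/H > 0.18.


r/H = 0.304 / 7.163 = 0.042440
r/H <= 0.18, so dT = 16.9*Q^(2/3)/H^(5/3)
Q^(2/3) = 254.08
H^(5/3) = 26.617
dT = 16.9 * 254.08 / 26.617 = 161.32 K

161.32 K


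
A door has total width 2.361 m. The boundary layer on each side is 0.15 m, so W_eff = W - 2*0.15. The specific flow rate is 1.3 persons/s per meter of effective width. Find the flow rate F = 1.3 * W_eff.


W_eff = 2.361 - 0.30 = 2.061 m
F = 1.3 * 2.061 = 2.6793 persons/s

2.6793 persons/s


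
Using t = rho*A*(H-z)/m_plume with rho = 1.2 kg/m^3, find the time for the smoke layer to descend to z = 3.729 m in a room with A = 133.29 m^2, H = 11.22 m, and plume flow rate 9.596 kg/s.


H - z = 7.491 m
t = 1.2 * 133.29 * 7.491 / 9.596 = 124.86 s

124.86 s


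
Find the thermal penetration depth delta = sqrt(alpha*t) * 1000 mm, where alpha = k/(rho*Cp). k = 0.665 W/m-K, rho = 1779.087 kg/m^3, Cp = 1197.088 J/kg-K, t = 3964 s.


alpha = 0.665 / (1779.087 * 1197.088) = 3.1225e-07 m^2/s
alpha * t = 0.0012377
delta = sqrt(0.0012377) * 1000 = 35.182 mm

35.182 mm


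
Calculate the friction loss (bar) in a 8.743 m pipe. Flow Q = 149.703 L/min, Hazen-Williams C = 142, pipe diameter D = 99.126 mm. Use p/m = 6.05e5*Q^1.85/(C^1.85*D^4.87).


Q^1.85 = 10572
C^1.85 = 9588.1
D^4.87 = 5.2654e+09
p/m = 0.00012670 bar/m
p_total = 0.00012670 * 8.743 = 0.0011077 bar

0.0011077 bar


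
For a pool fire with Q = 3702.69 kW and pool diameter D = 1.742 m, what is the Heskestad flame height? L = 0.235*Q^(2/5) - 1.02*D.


Q^(2/5) = 26.755
0.235 * Q^(2/5) = 6.2875
1.02 * D = 1.7768
L = 4.5106 m

4.5106 m


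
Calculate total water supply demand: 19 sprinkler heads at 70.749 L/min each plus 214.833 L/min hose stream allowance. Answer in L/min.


Sprinkler demand = 19 * 70.749 = 1344.231 L/min
Total = 1344.231 + 214.833 = 1559.064 L/min

1559.064 L/min


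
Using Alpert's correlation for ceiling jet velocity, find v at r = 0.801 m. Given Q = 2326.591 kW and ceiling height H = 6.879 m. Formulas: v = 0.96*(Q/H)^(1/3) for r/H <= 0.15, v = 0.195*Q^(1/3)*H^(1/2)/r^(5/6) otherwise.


r/H = 0.801 / 6.879 = 0.11644
r/H <= 0.15, so v = 0.96*(Q/H)^(1/3)
Q/H = 338.22
(Q/H)^(1/3) = 6.9673
v = 0.96 * 6.9673 = 6.6886 m/s

6.6886 m/s


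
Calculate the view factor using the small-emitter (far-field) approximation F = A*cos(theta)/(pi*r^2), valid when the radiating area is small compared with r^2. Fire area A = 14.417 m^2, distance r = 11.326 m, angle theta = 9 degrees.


cos(9 deg) = 0.98769
pi*r^2 = 403.00
F = 14.417 * 0.98769 / 403.00 = 0.035334

0.035334


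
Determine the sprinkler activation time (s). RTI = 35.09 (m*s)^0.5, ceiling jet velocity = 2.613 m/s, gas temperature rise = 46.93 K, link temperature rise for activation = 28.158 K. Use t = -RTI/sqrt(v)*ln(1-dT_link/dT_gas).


dT_link/dT_gas = 0.6
ln(1 - 0.6) = -0.91629
t = -35.09 / sqrt(2.613) * -0.91629 = 19.891 s

19.891 s


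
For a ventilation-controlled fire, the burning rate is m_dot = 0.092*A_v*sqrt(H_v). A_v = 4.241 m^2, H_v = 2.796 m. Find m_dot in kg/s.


sqrt(H_v) = 1.6721
m_dot = 0.092 * 4.241 * 1.6721 = 0.65242 kg/s

0.65242 kg/s


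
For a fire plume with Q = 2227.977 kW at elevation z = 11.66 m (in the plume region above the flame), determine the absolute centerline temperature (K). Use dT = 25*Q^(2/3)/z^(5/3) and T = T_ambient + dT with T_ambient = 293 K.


Q^(2/3) = 170.58
z^(5/3) = 59.956
dT = 25 * 170.58 / 59.956 = 71.129 K
T = 293 + 71.129 = 364.13 K

364.13 K


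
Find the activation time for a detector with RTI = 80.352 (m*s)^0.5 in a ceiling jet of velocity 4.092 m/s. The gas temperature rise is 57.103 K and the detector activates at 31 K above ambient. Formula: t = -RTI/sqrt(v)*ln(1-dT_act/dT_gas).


dT_act/dT_gas = 0.54288
ln(1 - 0.54288) = -0.78281
t = -80.352 / sqrt(4.092) * -0.78281 = 31.094 s

31.094 s


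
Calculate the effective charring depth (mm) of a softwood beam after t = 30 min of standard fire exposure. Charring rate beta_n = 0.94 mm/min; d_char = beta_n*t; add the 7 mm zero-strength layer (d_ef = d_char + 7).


d_char = 0.94 * 30 = 28.2 mm
d_ef = 28.2 + 1.0*7 = 35.2 mm

35.2 mm


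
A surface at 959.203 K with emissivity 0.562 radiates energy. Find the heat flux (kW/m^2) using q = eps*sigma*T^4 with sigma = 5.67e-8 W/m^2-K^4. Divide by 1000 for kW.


T^4 = 8.4653e+11
q = 0.562 * 5.67e-8 * 8.4653e+11 / 1000 = 26.975 kW/m^2

26.975 kW/m^2


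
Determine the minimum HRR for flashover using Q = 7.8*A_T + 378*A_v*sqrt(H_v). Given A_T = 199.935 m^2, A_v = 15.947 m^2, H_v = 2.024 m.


7.8*A_T = 1559.493
sqrt(H_v) = 1.4227
378*A_v*sqrt(H_v) = 8575.8
Q = 1559.493 + 8575.8 = 10135 kW

10135 kW


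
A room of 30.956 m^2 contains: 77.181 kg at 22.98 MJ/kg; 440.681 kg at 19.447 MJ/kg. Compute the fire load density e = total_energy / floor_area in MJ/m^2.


Total energy = 77.181*22.98 + 440.681*19.447
= 1773.619 + 8569.923
= 10343.54 MJ
e = 10343.54 / 30.956 = 334.14 MJ/m^2

334.14 MJ/m^2


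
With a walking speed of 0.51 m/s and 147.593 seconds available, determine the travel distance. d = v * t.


d = 0.51 * 147.593 = 75.272 m

75.272 m


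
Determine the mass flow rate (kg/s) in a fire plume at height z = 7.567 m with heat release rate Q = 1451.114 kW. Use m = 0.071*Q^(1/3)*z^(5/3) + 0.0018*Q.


Q^(1/3) = 11.321
z^(5/3) = 29.166
First term = 0.071 * 11.321 * 29.166 = 23.444
Second term = 0.0018 * 1451.114 = 2.6120
m = 26.056 kg/s

26.056 kg/s


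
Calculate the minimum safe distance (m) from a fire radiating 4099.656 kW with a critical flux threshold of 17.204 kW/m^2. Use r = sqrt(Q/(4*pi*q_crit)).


4*pi*q_crit = 216.19
Q/(4*pi*q_crit) = 18.963
r = sqrt(18.963) = 4.3547 m

4.3547 m


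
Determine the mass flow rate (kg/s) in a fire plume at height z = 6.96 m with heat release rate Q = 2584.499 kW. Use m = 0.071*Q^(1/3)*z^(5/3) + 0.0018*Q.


Q^(1/3) = 13.723
z^(5/3) = 25.372
First term = 0.071 * 13.723 * 25.372 = 24.721
Second term = 0.0018 * 2584.499 = 4.6521
m = 29.373 kg/s

29.373 kg/s


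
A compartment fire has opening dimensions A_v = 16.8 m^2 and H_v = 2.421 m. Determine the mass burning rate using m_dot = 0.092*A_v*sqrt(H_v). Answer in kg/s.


sqrt(H_v) = 1.5560
m_dot = 0.092 * 16.8 * 1.5560 = 2.4049 kg/s

2.4049 kg/s


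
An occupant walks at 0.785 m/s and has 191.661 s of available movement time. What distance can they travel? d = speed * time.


d = 0.785 * 191.661 = 150.45 m

150.45 m


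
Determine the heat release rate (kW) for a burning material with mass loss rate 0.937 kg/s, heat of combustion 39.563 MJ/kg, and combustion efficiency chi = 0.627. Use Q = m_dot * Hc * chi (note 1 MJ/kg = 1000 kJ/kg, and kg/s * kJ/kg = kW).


Hc = 39.563 MJ/kg = 39.563 * 1000 kJ/kg = 39563 kJ/kg
Q = 0.937 kg/s * 39563 kJ/kg * 0.627 = 23243 kW

23243 kW


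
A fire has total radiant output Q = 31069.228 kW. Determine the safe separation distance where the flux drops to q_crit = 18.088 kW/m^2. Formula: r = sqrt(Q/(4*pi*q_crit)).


4*pi*q_crit = 227.30
Q/(4*pi*q_crit) = 136.69
r = sqrt(136.69) = 11.691 m

11.691 m


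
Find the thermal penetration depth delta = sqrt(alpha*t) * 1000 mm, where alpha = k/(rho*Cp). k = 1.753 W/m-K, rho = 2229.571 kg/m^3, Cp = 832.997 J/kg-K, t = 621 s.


alpha = 1.753 / (2229.571 * 832.997) = 9.4388e-07 m^2/s
alpha * t = 0.00058615
delta = sqrt(0.00058615) * 1000 = 24.211 mm

24.211 mm


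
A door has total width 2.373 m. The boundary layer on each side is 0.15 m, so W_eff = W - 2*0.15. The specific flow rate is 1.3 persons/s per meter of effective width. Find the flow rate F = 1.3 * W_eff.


W_eff = 2.373 - 0.30 = 2.073 m
F = 1.3 * 2.073 = 2.6949 persons/s

2.6949 persons/s


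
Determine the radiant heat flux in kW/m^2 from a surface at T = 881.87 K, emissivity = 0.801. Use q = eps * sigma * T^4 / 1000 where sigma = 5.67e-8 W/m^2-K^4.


T^4 = 6.0481e+11
q = 0.801 * 5.67e-8 * 6.0481e+11 / 1000 = 27.468 kW/m^2

27.468 kW/m^2


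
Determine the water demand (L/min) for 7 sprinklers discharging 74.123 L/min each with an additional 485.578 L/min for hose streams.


Sprinkler demand = 7 * 74.123 = 518.861 L/min
Total = 518.861 + 485.578 = 1004.439 L/min

1004.439 L/min


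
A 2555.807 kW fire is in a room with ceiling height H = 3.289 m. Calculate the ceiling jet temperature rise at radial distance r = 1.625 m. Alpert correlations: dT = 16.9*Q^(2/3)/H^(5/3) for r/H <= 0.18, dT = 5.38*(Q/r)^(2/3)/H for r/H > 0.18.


r/H = 1.625 / 3.289 = 0.49407
r/H > 0.18, so dT = 5.38*(Q/r)^(2/3)/H
Q/r = 1572.8
(Q/r)^(2/3) = 135.24
dT = 5.38 * 135.24 / 3.289 = 221.23 K

221.23 K


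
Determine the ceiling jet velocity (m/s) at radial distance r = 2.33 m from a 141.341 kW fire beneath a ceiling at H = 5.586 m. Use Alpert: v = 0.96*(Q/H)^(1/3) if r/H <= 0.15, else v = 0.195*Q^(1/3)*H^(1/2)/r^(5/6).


r/H = 2.33 / 5.586 = 0.41711
r/H > 0.15, so v = 0.195*Q^(1/3)*H^(1/2)/r^(5/6)
Q^(1/3) = 5.2090
H^(1/2) = 2.3635
r^(5/6) = 2.0236
v = 0.195 * 5.2090 * 2.3635 / 2.0236 = 1.1863 m/s

1.1863 m/s


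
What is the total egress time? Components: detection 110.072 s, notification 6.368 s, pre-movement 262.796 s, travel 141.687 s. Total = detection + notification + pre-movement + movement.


Total = 110.072 + 6.368 + 262.796 + 141.687 = 520.923 s

520.923 s


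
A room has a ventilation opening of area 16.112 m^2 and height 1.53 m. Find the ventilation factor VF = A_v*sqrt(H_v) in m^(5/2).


sqrt(H_v) = 1.2369
VF = 16.112 * 1.2369 = 19.929 m^(5/2)

19.929 m^(5/2)


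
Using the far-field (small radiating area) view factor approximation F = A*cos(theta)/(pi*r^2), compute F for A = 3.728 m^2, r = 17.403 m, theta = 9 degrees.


cos(9 deg) = 0.98769
pi*r^2 = 951.48
F = 3.728 * 0.98769 / 951.48 = 0.0038699

0.0038699


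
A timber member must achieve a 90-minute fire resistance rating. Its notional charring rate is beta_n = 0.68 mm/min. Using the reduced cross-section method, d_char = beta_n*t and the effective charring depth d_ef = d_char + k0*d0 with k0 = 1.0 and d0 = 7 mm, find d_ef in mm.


d_char = 0.68 * 90 = 61.2 mm
d_ef = 61.2 + 1.0*7 = 68.2 mm

68.2 mm


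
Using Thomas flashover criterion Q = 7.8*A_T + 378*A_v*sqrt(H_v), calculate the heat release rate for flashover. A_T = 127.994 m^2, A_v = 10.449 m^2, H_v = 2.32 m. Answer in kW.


7.8*A_T = 998.35
sqrt(H_v) = 1.5232
378*A_v*sqrt(H_v) = 6016.0
Q = 998.35 + 6016.0 = 7014.4 kW

7014.4 kW


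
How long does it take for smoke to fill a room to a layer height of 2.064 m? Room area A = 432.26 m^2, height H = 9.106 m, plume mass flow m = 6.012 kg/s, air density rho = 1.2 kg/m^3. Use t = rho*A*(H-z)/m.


H - z = 7.042 m
t = 1.2 * 432.26 * 7.042 / 6.012 = 607.58 s

607.58 s


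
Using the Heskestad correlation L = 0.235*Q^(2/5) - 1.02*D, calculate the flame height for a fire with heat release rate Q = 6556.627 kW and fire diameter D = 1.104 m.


Q^(2/5) = 33.626
0.235 * Q^(2/5) = 7.9021
1.02 * D = 1.1261
L = 6.7760 m

6.7760 m


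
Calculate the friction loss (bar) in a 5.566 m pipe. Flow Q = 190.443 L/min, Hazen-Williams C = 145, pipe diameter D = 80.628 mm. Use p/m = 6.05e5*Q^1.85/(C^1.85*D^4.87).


Q^1.85 = 16503
C^1.85 = 9966.2
D^4.87 = 1.9257e+09
p/m = 0.00052024 bar/m
p_total = 0.00052024 * 5.566 = 0.0028957 bar

0.0028957 bar


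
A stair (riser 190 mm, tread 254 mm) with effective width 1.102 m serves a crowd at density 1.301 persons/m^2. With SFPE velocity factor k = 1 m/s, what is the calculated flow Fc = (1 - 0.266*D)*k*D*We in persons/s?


1 - 0.266*D = 1 - 0.266*1.301 = 0.65393
Fs = 0.65393 * 1 * 1.301 = 0.85077 persons/(s*m)
Fc = 0.85077 * 1.102 = 0.93755 persons/s

0.93755 persons/s


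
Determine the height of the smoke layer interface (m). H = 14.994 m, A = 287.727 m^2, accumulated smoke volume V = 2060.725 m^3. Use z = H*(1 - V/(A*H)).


V/(A*H) = 0.47766
1 - 0.47766 = 0.52234
z = 14.994 * 0.52234 = 7.8319 m

7.8319 m


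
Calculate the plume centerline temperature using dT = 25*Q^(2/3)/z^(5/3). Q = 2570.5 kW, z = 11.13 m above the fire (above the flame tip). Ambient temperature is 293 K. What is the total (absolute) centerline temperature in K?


Q^(2/3) = 187.65
z^(5/3) = 55.483
dT = 25 * 187.65 / 55.483 = 84.553 K
T = 293 + 84.553 = 377.55 K

377.55 K


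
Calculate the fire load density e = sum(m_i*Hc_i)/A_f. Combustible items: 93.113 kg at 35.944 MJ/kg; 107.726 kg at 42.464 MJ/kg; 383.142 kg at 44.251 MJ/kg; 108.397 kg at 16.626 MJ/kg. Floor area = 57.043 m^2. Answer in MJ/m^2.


Total energy = 93.113*35.944 + 107.726*42.464 + 383.142*44.251 + 108.397*16.626
= 3346.854 + 4574.477 + 16954.42 + 1802.209
= 26677.96 MJ
e = 26677.96 / 57.043 = 467.68 MJ/m^2

467.68 MJ/m^2


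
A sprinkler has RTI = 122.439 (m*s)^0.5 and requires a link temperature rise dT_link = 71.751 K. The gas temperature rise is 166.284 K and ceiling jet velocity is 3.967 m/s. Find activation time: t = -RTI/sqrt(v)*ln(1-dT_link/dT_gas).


dT_link/dT_gas = 0.43150
ln(1 - 0.43150) = -0.56475
t = -122.439 / sqrt(3.967) * -0.56475 = 34.717 s

34.717 s


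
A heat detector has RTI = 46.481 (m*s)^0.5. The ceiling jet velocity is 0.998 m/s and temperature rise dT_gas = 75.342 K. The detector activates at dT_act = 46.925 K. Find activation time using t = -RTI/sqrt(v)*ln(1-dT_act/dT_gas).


dT_act/dT_gas = 0.62283
ln(1 - 0.62283) = -0.97505
t = -46.481 / sqrt(0.998) * -0.97505 = 45.367 s

45.367 s


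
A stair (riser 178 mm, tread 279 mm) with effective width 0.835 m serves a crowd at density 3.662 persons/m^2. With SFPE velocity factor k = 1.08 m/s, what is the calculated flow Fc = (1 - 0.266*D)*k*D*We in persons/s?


1 - 0.266*D = 1 - 0.266*3.662 = 0.025908
Fs = 0.025908 * 1.08 * 3.662 = 0.10247 persons/(s*m)
Fc = 0.10247 * 0.835 = 0.085558 persons/s

0.085558 persons/s


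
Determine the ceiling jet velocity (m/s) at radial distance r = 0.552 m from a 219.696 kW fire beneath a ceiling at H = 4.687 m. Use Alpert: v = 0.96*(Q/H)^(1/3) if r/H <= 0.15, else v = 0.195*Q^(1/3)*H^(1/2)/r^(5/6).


r/H = 0.552 / 4.687 = 0.11777
r/H <= 0.15, so v = 0.96*(Q/H)^(1/3)
Q/H = 46.873
(Q/H)^(1/3) = 3.6056
v = 0.96 * 3.6056 = 3.4614 m/s

3.4614 m/s


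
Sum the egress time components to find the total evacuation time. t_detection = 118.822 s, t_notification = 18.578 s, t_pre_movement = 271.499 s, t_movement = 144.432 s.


Total = 118.822 + 18.578 + 271.499 + 144.432 = 553.331 s

553.331 s


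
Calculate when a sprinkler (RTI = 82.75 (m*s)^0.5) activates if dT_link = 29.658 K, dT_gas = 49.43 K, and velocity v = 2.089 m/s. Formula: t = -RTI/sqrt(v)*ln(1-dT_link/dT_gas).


dT_link/dT_gas = 0.6
ln(1 - 0.6) = -0.91629
t = -82.75 / sqrt(2.089) * -0.91629 = 52.460 s

52.460 s


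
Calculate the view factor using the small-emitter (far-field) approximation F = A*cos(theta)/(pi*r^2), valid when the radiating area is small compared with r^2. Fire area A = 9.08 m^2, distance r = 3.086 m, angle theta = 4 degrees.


cos(4 deg) = 0.99756
pi*r^2 = 29.919
F = 9.08 * 0.99756 / 29.919 = 0.30275

0.30275


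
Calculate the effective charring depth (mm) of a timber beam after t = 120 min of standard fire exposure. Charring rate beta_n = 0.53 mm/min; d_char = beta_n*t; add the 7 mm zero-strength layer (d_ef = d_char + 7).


d_char = 0.53 * 120 = 63.6 mm
d_ef = 63.6 + 1.0*7 = 70.6 mm

70.6 mm


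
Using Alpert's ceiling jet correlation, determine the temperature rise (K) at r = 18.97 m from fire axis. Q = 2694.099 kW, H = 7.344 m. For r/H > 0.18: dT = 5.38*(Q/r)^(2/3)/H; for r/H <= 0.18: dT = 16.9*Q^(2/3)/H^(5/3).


r/H = 18.97 / 7.344 = 2.5831
r/H > 0.18, so dT = 5.38*(Q/r)^(2/3)/H
Q/r = 142.02
(Q/r)^(2/3) = 27.221
dT = 5.38 * 27.221 / 7.344 = 19.941 K

19.941 K


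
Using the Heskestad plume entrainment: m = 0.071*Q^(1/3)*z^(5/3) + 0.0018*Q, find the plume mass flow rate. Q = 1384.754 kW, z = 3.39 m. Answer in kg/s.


Q^(1/3) = 11.146
z^(5/3) = 7.6501
First term = 0.071 * 11.146 * 7.6501 = 6.0541
Second term = 0.0018 * 1384.754 = 2.4926
m = 8.5466 kg/s

8.5466 kg/s


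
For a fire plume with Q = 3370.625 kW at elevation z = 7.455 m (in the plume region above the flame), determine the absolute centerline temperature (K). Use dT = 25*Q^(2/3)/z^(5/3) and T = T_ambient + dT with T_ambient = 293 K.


Q^(2/3) = 224.81
z^(5/3) = 28.450
dT = 25 * 224.81 / 28.450 = 197.55 K
T = 293 + 197.55 = 490.55 K

490.55 K


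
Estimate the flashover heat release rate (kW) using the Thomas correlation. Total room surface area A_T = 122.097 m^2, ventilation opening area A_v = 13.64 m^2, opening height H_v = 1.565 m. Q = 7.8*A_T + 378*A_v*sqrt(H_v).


7.8*A_T = 952.36
sqrt(H_v) = 1.2510
378*A_v*sqrt(H_v) = 6450.1
Q = 952.36 + 6450.1 = 7402.4 kW

7402.4 kW


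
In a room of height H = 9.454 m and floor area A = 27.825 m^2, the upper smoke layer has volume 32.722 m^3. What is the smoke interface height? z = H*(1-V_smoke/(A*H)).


V/(A*H) = 0.12439
1 - 0.12439 = 0.87561
z = 9.454 * 0.87561 = 8.2780 m

8.2780 m


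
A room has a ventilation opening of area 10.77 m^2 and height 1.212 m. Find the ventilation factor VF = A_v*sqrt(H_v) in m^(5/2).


sqrt(H_v) = 1.1009
VF = 10.77 * 1.1009 = 11.857 m^(5/2)

11.857 m^(5/2)


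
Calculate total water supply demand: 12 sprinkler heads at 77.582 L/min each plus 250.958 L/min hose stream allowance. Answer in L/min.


Sprinkler demand = 12 * 77.582 = 930.984 L/min
Total = 930.984 + 250.958 = 1181.942 L/min

1181.942 L/min


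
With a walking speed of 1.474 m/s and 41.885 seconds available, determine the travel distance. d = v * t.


d = 1.474 * 41.885 = 61.738 m

61.738 m


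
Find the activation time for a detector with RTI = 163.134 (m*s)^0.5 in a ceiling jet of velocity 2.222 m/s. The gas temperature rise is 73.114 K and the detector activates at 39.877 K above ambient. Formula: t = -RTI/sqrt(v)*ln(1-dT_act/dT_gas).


dT_act/dT_gas = 0.54541
ln(1 - 0.54541) = -0.78836
t = -163.134 / sqrt(2.222) * -0.78836 = 86.277 s

86.277 s


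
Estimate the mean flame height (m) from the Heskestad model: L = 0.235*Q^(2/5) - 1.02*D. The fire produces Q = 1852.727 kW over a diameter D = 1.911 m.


Q^(2/5) = 20.283
0.235 * Q^(2/5) = 4.7664
1.02 * D = 1.9492
L = 2.8172 m

2.8172 m


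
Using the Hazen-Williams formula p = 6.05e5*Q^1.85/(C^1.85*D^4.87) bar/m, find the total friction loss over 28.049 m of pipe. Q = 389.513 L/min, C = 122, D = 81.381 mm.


Q^1.85 = 62011
C^1.85 = 7240.5
D^4.87 = 2.0149e+09
p/m = 0.0025716 bar/m
p_total = 0.0025716 * 28.049 = 0.072132 bar

0.072132 bar


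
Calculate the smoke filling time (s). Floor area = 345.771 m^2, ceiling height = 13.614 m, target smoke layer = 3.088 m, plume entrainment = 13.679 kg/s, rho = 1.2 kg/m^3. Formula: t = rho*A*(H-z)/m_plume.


H - z = 10.526 m
t = 1.2 * 345.771 * 10.526 / 13.679 = 319.29 s

319.29 s


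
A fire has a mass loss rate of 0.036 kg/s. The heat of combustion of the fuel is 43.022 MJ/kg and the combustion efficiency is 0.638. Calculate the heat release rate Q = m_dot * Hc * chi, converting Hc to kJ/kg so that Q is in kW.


Hc = 43.022 MJ/kg = 43.022 * 1000 kJ/kg = 43022 kJ/kg
Q = 0.036 kg/s * 43022 kJ/kg * 0.638 = 988.13 kW

988.13 kW


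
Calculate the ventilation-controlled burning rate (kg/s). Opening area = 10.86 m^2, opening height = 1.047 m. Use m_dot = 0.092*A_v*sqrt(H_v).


sqrt(H_v) = 1.0232
m_dot = 0.092 * 10.86 * 1.0232 = 1.0223 kg/s

1.0223 kg/s


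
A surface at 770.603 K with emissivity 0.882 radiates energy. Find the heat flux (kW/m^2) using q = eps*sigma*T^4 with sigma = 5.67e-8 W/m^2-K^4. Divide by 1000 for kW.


T^4 = 3.5263e+11
q = 0.882 * 5.67e-8 * 3.5263e+11 / 1000 = 17.635 kW/m^2

17.635 kW/m^2


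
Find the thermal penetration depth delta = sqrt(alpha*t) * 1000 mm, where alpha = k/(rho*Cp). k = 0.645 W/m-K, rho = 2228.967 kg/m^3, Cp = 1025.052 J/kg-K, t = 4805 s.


alpha = 0.645 / (2228.967 * 1025.052) = 2.8230e-07 m^2/s
alpha * t = 0.0013564
delta = sqrt(0.0013564) * 1000 = 36.830 mm

36.830 mm


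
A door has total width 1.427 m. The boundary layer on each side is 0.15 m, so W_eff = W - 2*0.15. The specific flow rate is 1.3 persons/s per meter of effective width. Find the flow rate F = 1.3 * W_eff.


W_eff = 1.427 - 0.30 = 1.127 m
F = 1.3 * 1.127 = 1.4651 persons/s

1.4651 persons/s


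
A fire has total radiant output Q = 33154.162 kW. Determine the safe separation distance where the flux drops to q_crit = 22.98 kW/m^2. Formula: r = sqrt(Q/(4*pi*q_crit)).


4*pi*q_crit = 288.78
Q/(4*pi*q_crit) = 114.81
r = sqrt(114.81) = 10.715 m

10.715 m


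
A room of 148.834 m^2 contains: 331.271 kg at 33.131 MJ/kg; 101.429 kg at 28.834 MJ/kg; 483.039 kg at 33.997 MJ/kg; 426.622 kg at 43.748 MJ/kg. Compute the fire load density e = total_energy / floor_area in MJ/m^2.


Total energy = 331.271*33.131 + 101.429*28.834 + 483.039*33.997 + 426.622*43.748
= 10975.34 + 2924.604 + 16421.88 + 18663.86
= 48985.68 MJ
e = 48985.68 / 148.834 = 329.13 MJ/m^2

329.13 MJ/m^2


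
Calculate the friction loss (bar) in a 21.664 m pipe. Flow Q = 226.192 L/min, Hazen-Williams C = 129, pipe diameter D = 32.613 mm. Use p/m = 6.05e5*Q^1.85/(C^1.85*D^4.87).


Q^1.85 = 22687
C^1.85 = 8027.7
D^4.87 = 2.3454e+07
p/m = 0.072901 bar/m
p_total = 0.072901 * 21.664 = 1.5793 bar

1.5793 bar


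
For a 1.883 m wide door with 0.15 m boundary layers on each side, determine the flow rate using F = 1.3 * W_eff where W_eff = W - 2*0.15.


W_eff = 1.883 - 0.30 = 1.583 m
F = 1.3 * 1.583 = 2.0579 persons/s

2.0579 persons/s


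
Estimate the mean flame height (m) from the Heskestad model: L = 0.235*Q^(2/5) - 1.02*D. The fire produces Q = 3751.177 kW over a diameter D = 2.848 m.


Q^(2/5) = 26.895
0.235 * Q^(2/5) = 6.3203
1.02 * D = 2.9050
L = 3.4153 m

3.4153 m


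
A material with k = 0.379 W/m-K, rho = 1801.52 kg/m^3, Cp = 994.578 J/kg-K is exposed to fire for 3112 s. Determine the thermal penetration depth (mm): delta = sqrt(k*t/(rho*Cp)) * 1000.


alpha = 0.379 / (1801.52 * 994.578) = 2.1152e-07 m^2/s
alpha * t = 0.00065827
delta = sqrt(0.00065827) * 1000 = 25.657 mm

25.657 mm


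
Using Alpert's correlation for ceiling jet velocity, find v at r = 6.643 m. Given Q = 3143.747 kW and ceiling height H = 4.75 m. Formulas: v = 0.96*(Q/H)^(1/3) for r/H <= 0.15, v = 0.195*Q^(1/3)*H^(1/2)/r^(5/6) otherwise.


r/H = 6.643 / 4.75 = 1.3985
r/H > 0.15, so v = 0.195*Q^(1/3)*H^(1/2)/r^(5/6)
Q^(1/3) = 14.649
H^(1/2) = 2.1794
r^(5/6) = 4.8451
v = 0.195 * 14.649 * 2.1794 / 4.8451 = 1.2850 m/s

1.2850 m/s


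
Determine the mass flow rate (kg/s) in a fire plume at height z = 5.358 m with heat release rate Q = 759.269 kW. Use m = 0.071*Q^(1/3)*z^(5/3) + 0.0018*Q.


Q^(1/3) = 9.1229
z^(5/3) = 16.406
First term = 0.071 * 9.1229 * 16.406 = 10.627
Second term = 0.0018 * 759.269 = 1.3667
m = 11.993 kg/s

11.993 kg/s


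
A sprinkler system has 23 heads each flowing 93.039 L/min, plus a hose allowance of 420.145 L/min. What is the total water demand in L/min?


Sprinkler demand = 23 * 93.039 = 2139.897 L/min
Total = 2139.897 + 420.145 = 2560.042 L/min

2560.042 L/min


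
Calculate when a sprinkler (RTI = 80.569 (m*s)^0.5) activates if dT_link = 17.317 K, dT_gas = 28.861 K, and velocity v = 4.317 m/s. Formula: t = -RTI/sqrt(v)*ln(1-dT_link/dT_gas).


dT_link/dT_gas = 0.60001
ln(1 - 0.60001) = -0.91633
t = -80.569 / sqrt(4.317) * -0.91633 = 35.533 s

35.533 s


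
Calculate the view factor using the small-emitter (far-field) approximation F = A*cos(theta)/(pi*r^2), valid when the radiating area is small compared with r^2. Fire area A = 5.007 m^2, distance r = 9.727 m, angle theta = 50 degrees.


cos(50 deg) = 0.64279
pi*r^2 = 297.24
F = 5.007 * 0.64279 / 297.24 = 0.010828

0.010828


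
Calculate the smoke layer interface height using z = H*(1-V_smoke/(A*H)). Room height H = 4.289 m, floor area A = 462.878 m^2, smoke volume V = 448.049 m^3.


V/(A*H) = 0.22569
1 - 0.22569 = 0.77431
z = 4.289 * 0.77431 = 3.3210 m

3.3210 m


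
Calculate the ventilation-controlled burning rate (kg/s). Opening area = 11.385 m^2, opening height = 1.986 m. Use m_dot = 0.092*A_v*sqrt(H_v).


sqrt(H_v) = 1.4093
m_dot = 0.092 * 11.385 * 1.4093 = 1.4761 kg/s

1.4761 kg/s


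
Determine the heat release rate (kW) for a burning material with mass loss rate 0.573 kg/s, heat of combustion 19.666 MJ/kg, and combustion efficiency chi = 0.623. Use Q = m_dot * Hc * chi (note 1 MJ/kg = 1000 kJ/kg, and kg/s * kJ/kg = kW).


Hc = 19.666 MJ/kg = 19.666 * 1000 kJ/kg = 19666 kJ/kg
Q = 0.573 kg/s * 19666 kJ/kg * 0.623 = 7020.3 kW

7020.3 kW


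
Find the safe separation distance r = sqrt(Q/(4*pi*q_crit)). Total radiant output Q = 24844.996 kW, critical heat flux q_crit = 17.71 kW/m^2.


4*pi*q_crit = 222.55
Q/(4*pi*q_crit) = 111.64
r = sqrt(111.64) = 10.566 m

10.566 m


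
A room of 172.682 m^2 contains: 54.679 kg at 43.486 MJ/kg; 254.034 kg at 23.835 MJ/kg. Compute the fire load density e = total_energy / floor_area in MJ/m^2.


Total energy = 54.679*43.486 + 254.034*23.835
= 2377.771 + 6054.900
= 8432.671 MJ
e = 8432.671 / 172.682 = 48.834 MJ/m^2

48.834 MJ/m^2


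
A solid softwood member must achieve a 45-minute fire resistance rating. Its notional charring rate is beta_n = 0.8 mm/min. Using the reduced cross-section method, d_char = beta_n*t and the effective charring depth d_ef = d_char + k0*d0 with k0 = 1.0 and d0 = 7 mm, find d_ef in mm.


d_char = 0.8 * 45 = 36 mm
d_ef = 36 + 1.0*7 = 43 mm

43 mm


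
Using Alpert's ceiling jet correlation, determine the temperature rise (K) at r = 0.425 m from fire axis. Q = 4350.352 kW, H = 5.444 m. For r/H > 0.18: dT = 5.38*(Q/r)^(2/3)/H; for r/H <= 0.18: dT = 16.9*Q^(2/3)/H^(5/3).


r/H = 0.425 / 5.444 = 0.078068
r/H <= 0.18, so dT = 16.9*Q^(2/3)/H^(5/3)
Q^(2/3) = 266.49
H^(5/3) = 16.847
dT = 16.9 * 266.49 / 16.847 = 267.32 K

267.32 K


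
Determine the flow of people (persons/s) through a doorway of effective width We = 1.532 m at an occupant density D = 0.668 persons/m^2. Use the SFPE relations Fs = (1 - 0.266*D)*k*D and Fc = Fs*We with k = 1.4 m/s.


1 - 0.266*D = 1 - 0.266*0.668 = 0.82231
Fs = 0.82231 * 1.4 * 0.668 = 0.76903 persons/(s*m)
Fc = 0.76903 * 1.532 = 1.1781 persons/s

1.1781 persons/s


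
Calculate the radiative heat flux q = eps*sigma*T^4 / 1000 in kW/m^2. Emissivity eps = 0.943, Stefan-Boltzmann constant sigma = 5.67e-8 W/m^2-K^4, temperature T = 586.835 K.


T^4 = 1.1859e+11
q = 0.943 * 5.67e-8 * 1.1859e+11 / 1000 = 6.3410 kW/m^2

6.3410 kW/m^2
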